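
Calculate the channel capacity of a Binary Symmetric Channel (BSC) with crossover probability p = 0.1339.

For BSC with error probability p:
C = 1 - H(p) where H(p) is binary entropy
H(0.1339) = -0.1339 × log₂(0.1339) - 0.8661 × log₂(0.8661)
H(p) = 0.5680
C = 1 - 0.5680 = 0.4320 bits/use


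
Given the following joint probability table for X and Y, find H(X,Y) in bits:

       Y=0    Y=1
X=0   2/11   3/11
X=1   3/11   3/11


H(X,Y) = -Σ p(x,y) log₂ p(x,y)
  p(0,0)=2/11: -0.1818 × log₂(0.1818) = 0.4472
  p(0,1)=3/11: -0.2727 × log₂(0.2727) = 0.5112
  p(1,0)=3/11: -0.2727 × log₂(0.2727) = 0.5112
  p(1,1)=3/11: -0.2727 × log₂(0.2727) = 0.5112
H(X,Y) = 1.9808 bits


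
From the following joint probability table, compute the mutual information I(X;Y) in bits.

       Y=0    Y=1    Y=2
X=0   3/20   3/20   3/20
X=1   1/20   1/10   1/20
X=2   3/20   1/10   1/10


H(X) = 1.5129, H(Y) = 1.5813, H(X,Y) = 3.0710
I(X;Y) = H(X) + H(Y) - H(X,Y) = 0.0232 bits


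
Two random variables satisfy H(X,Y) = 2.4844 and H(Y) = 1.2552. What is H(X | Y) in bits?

Chain rule: H(X,Y) = H(X|Y) + H(Y)
H(X|Y) = H(X,Y) - H(Y) = 2.4844 - 1.2552 = 1.2292 bits


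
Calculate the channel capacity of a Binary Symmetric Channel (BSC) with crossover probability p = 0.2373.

For BSC with error probability p:
C = 1 - H(p) where H(p) is binary entropy
H(0.2373) = -0.2373 × log₂(0.2373) - 0.7627 × log₂(0.7627)
H(p) = 0.7905
C = 1 - 0.7905 = 0.2095 bits/use


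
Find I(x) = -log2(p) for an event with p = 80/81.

Information content I(x) = -log₂(p(x))
I = -log₂(80/81) = -log₂(0.9877)
I = 0.0179 bits


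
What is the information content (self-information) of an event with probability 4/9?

Information content I(x) = -log₂(p(x))
I = -log₂(4/9) = -log₂(0.4444)
I = 1.1699 bits


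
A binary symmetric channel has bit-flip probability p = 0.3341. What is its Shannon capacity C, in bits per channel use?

For BSC with error probability p:
C = 1 - H(p) where H(p) is binary entropy
H(0.3341) = -0.3341 × log₂(0.3341) - 0.6659 × log₂(0.6659)
H(p) = 0.9191
C = 1 - 0.9191 = 0.0809 bits/use


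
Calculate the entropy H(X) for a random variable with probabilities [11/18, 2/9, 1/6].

H(X) = -Σ p(x) log₂ p(x)
  -11/18 × log₂(11/18) = 0.4342
  -2/9 × log₂(2/9) = 0.4822
  -1/6 × log₂(1/6) = 0.4308
H(X) = 1.3472 bits


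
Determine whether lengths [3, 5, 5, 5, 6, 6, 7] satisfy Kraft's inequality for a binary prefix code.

Kraft inequality: Σ 2^(-l_i) ≤ 1 for prefix-free code
Calculating: 2^(-3) + 2^(-5) + 2^(-5) + 2^(-5) + 2^(-6) + 2^(-6) + 2^(-7)
= 0.125 + 0.03125 + 0.03125 + 0.03125 + 0.015625 + 0.015625 + 0.0078125
= 0.2578
Since 0.2578 ≤ 1, prefix-free code exists


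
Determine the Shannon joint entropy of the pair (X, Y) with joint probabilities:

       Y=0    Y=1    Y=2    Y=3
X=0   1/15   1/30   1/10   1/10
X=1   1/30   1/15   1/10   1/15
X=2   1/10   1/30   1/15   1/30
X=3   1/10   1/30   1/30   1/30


H(X,Y) = -Σ p(x,y) log₂ p(x,y)
  p(0,0)=1/15: -0.0667 × log₂(0.0667) = 0.2605
  p(0,1)=1/30: -0.0333 × log₂(0.0333) = 0.1636
  p(0,2)=1/10: -0.1000 × log₂(0.1000) = 0.3322
  p(0,3)=1/10: -0.1000 × log₂(0.1000) = 0.3322
  p(1,0)=1/30: -0.0333 × log₂(0.0333) = 0.1636
  p(1,1)=1/15: -0.0667 × log₂(0.0667) = 0.2605
  p(1,2)=1/10: -0.1000 × log₂(0.1000) = 0.3322
  p(1,3)=1/15: -0.0667 × log₂(0.0667) = 0.2605
  p(2,0)=1/10: -0.1000 × log₂(0.1000) = 0.3322
  p(2,1)=1/30: -0.0333 × log₂(0.0333) = 0.1636
  p(2,2)=1/15: -0.0667 × log₂(0.0667) = 0.2605
  p(2,3)=1/30: -0.0333 × log₂(0.0333) = 0.1636
  p(3,0)=1/10: -0.1000 × log₂(0.1000) = 0.3322
  p(3,1)=1/30: -0.0333 × log₂(0.0333) = 0.1636
  p(3,2)=1/30: -0.0333 × log₂(0.0333) = 0.1636
  p(3,3)=1/30: -0.0333 × log₂(0.0333) = 0.1636
H(X,Y) = 3.8477 bits


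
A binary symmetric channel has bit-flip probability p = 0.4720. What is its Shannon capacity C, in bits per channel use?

For BSC with error probability p:
C = 1 - H(p) where H(p) is binary entropy
H(0.4720) = -0.4720 × log₂(0.4720) - 0.5280 × log₂(0.5280)
H(p) = 0.9977
C = 1 - 0.9977 = 0.0023 bits/use


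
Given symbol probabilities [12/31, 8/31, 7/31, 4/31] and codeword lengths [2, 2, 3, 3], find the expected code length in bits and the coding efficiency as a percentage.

Average length L = Σ p_i × l_i = 2.3548 bits
Entropy H = 1.9003 bits
Efficiency η = H/L × 100% = 80.70%


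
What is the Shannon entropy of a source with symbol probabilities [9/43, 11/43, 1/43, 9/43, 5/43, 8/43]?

H(X) = -Σ p(x) log₂ p(x)
  -9/43 × log₂(9/43) = 0.4723
  -11/43 × log₂(11/43) = 0.5031
  -1/43 × log₂(1/43) = 0.1262
  -9/43 × log₂(9/43) = 0.4723
  -5/43 × log₂(5/43) = 0.3610
  -8/43 × log₂(8/43) = 0.4514
H(X) = 2.3862 bits


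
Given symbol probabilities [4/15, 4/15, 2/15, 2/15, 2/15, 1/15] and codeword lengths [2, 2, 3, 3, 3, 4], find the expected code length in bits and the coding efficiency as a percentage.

Average length L = Σ p_i × l_i = 2.5333 bits
Entropy H = 2.4402 bits
Efficiency η = H/L × 100% = 96.32%


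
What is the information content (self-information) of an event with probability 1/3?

Information content I(x) = -log₂(p(x))
I = -log₂(1/3) = -log₂(0.3333)
I = 1.5850 bits


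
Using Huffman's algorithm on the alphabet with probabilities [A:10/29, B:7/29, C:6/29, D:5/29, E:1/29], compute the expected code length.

Huffman tree construction:
Combine smallest probabilities repeatedly
Resulting codes:
  A: 11 (length 2)
  B: 10 (length 2)
  C: 00 (length 2)
  D: 011 (length 3)
  E: 010 (length 3)
Average length = Σ p(s) × length(s) = 2.2069 bits


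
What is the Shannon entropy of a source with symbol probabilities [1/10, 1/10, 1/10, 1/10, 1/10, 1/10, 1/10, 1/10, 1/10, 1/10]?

H(X) = -Σ p(x) log₂ p(x)
  -1/10 × log₂(1/10) = 0.3322
  -1/10 × log₂(1/10) = 0.3322
  -1/10 × log₂(1/10) = 0.3322
  -1/10 × log₂(1/10) = 0.3322
  -1/10 × log₂(1/10) = 0.3322
  -1/10 × log₂(1/10) = 0.3322
  -1/10 × log₂(1/10) = 0.3322
  -1/10 × log₂(1/10) = 0.3322
  -1/10 × log₂(1/10) = 0.3322
  -1/10 × log₂(1/10) = 0.3322
H(X) = 3.3219 bits


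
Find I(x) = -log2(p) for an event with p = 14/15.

Information content I(x) = -log₂(p(x))
I = -log₂(14/15) = -log₂(0.9333)
I = 0.0995 bits


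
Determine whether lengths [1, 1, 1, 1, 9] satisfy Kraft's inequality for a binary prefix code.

Kraft inequality: Σ 2^(-l_i) ≤ 1 for prefix-free code
Calculating: 2^(-1) + 2^(-1) + 2^(-1) + 2^(-1) + 2^(-9)
= 0.5 + 0.5 + 0.5 + 0.5 + 0.001953125
= 2.0020
Since 2.0020 > 1, prefix-free code does not exist


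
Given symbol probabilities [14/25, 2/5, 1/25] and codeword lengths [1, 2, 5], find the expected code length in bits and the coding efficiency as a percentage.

Average length L = Σ p_i × l_i = 1.5600 bits
Entropy H = 1.1830 bits
Efficiency η = H/L × 100% = 75.83%


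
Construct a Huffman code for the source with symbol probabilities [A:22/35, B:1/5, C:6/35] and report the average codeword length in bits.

Huffman tree construction:
Combine smallest probabilities repeatedly
Resulting codes:
  A: 1 (length 1)
  B: 01 (length 2)
  C: 00 (length 2)
Average length = Σ p(s) × length(s) = 1.3714 bits


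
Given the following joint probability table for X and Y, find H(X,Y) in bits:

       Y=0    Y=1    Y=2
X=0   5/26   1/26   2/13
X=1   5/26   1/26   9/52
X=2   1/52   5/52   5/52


H(X,Y) = -Σ p(x,y) log₂ p(x,y)
  p(0,0)=5/26: -0.1923 × log₂(0.1923) = 0.4574
  p(0,1)=1/26: -0.0385 × log₂(0.0385) = 0.1808
  p(0,2)=2/13: -0.1538 × log₂(0.1538) = 0.4155
  p(1,0)=5/26: -0.1923 × log₂(0.1923) = 0.4574
  p(1,1)=1/26: -0.0385 × log₂(0.0385) = 0.1808
  p(1,2)=9/52: -0.1731 × log₂(0.1731) = 0.4380
  p(2,0)=1/52: -0.0192 × log₂(0.0192) = 0.1096
  p(2,1)=5/52: -0.0962 × log₂(0.0962) = 0.3249
  p(2,2)=5/52: -0.0962 × log₂(0.0962) = 0.3249
H(X,Y) = 2.8891 bits


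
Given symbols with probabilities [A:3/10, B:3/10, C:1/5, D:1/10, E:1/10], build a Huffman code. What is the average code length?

Huffman tree construction:
Combine smallest probabilities repeatedly
Resulting codes:
  A: 10 (length 2)
  B: 11 (length 2)
  C: 00 (length 2)
  D: 010 (length 3)
  E: 011 (length 3)
Average length = Σ p(s) × length(s) = 2.2000 bits


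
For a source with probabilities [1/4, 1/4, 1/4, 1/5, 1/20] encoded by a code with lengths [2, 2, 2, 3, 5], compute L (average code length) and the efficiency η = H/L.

Average length L = Σ p_i × l_i = 2.3500 bits
Entropy H = 2.1805 bits
Efficiency η = H/L × 100% = 92.79%


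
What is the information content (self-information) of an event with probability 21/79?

Information content I(x) = -log₂(p(x))
I = -log₂(21/79) = -log₂(0.2658)
I = 1.9115 bits


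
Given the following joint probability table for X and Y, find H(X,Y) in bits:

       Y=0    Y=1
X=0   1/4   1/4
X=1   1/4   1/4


H(X,Y) = -Σ p(x,y) log₂ p(x,y)
  p(0,0)=1/4: -0.2500 × log₂(0.2500) = 0.5000
  p(0,1)=1/4: -0.2500 × log₂(0.2500) = 0.5000
  p(1,0)=1/4: -0.2500 × log₂(0.2500) = 0.5000
  p(1,1)=1/4: -0.2500 × log₂(0.2500) = 0.5000
H(X,Y) = 2.0000 bits


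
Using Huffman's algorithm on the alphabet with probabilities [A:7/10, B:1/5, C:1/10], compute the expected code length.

Huffman tree construction:
Combine smallest probabilities repeatedly
Resulting codes:
  A: 1 (length 1)
  B: 01 (length 2)
  C: 00 (length 2)
Average length = Σ p(s) × length(s) = 1.3000 bits


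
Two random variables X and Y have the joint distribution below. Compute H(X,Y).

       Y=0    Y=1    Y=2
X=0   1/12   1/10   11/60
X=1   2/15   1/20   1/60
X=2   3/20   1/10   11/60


H(X,Y) = -Σ p(x,y) log₂ p(x,y)
  p(0,0)=1/12: -0.0833 × log₂(0.0833) = 0.2987
  p(0,1)=1/10: -0.1000 × log₂(0.1000) = 0.3322
  p(0,2)=11/60: -0.1833 × log₂(0.1833) = 0.4487
  p(1,0)=2/15: -0.1333 × log₂(0.1333) = 0.3876
  p(1,1)=1/20: -0.0500 × log₂(0.0500) = 0.2161
  p(1,2)=1/60: -0.0167 × log₂(0.0167) = 0.0984
  p(2,0)=3/20: -0.1500 × log₂(0.1500) = 0.4105
  p(2,1)=1/10: -0.1000 × log₂(0.1000) = 0.3322
  p(2,2)=11/60: -0.1833 × log₂(0.1833) = 0.4487
H(X,Y) = 2.9732 bits


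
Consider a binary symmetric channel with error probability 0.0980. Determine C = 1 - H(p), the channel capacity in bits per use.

For BSC with error probability p:
C = 1 - H(p) where H(p) is binary entropy
H(0.0980) = -0.0980 × log₂(0.0980) - 0.9020 × log₂(0.9020)
H(p) = 0.4626
C = 1 - 0.4626 = 0.5374 bits/use


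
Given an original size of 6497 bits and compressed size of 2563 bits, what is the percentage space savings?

Space savings = (1 - Compressed/Original) × 100%
= (1 - 2563/6497) × 100%
= 60.55%


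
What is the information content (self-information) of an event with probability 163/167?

Information content I(x) = -log₂(p(x))
I = -log₂(163/167) = -log₂(0.9760)
I = 0.0350 bits


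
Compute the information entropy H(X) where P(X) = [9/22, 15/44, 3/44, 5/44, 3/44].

H(X) = -Σ p(x) log₂ p(x)
  -9/22 × log₂(9/22) = 0.5275
  -15/44 × log₂(15/44) = 0.5293
  -3/44 × log₂(3/44) = 0.2642
  -5/44 × log₂(5/44) = 0.3565
  -3/44 × log₂(3/44) = 0.2642
H(X) = 1.9417 bits


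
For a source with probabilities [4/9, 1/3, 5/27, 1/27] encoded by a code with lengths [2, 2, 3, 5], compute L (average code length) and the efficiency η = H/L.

Average length L = Σ p_i × l_i = 2.2963 bits
Entropy H = 1.6749 bits
Efficiency η = H/L × 100% = 72.94%


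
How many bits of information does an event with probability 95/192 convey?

Information content I(x) = -log₂(p(x))
I = -log₂(95/192) = -log₂(0.4948)
I = 1.0151 bits


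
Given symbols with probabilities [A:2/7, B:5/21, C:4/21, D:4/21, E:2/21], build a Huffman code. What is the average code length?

Huffman tree construction:
Combine smallest probabilities repeatedly
Resulting codes:
  A: 10 (length 2)
  B: 01 (length 2)
  C: 111 (length 3)
  D: 00 (length 2)
  E: 110 (length 3)
Average length = Σ p(s) × length(s) = 2.2857 bits


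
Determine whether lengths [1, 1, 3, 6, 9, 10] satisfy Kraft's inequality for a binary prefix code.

Kraft inequality: Σ 2^(-l_i) ≤ 1 for prefix-free code
Calculating: 2^(-1) + 2^(-1) + 2^(-3) + 2^(-6) + 2^(-9) + 2^(-10)
= 0.5 + 0.5 + 0.125 + 0.015625 + 0.001953125 + 0.0009765625
= 1.1436
Since 1.1436 > 1, prefix-free code does not exist


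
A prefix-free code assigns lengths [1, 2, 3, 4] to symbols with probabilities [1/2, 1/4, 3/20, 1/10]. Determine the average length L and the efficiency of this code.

Average length L = Σ p_i × l_i = 1.8500 bits
Entropy H = 1.7427 bits
Efficiency η = H/L × 100% = 94.20%


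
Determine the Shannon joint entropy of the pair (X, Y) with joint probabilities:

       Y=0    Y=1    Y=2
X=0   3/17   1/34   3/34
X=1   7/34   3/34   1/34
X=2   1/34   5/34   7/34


H(X,Y) = -Σ p(x,y) log₂ p(x,y)
  p(0,0)=3/17: -0.1765 × log₂(0.1765) = 0.4416
  p(0,1)=1/34: -0.0294 × log₂(0.0294) = 0.1496
  p(0,2)=3/34: -0.0882 × log₂(0.0882) = 0.3090
  p(1,0)=7/34: -0.2059 × log₂(0.2059) = 0.4694
  p(1,1)=3/34: -0.0882 × log₂(0.0882) = 0.3090
  p(1,2)=1/34: -0.0294 × log₂(0.0294) = 0.1496
  p(2,0)=1/34: -0.0294 × log₂(0.0294) = 0.1496
  p(2,1)=5/34: -0.1471 × log₂(0.1471) = 0.4067
  p(2,2)=7/34: -0.2059 × log₂(0.2059) = 0.4694
H(X,Y) = 2.8542 bits


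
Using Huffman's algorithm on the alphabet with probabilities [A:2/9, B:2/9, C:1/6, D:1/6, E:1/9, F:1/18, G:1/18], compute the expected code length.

Huffman tree construction:
Combine smallest probabilities repeatedly
Resulting codes:
  A: 00 (length 2)
  B: 01 (length 2)
  C: 110 (length 3)
  D: 111 (length 3)
  E: 100 (length 3)
  F: 1010 (length 4)
  G: 1011 (length 4)
Average length = Σ p(s) × length(s) = 2.6667 bits


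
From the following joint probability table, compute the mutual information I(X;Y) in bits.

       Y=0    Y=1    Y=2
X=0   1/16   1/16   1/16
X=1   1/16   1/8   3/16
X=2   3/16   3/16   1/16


H(X) = 1.5052, H(Y) = 1.5794, H(X,Y) = 2.9835
I(X;Y) = H(X) + H(Y) - H(X,Y) = 0.1012 bits


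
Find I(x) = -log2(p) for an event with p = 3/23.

Information content I(x) = -log₂(p(x))
I = -log₂(3/23) = -log₂(0.1304)
I = 2.9386 bits


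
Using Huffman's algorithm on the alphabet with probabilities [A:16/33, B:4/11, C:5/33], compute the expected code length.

Huffman tree construction:
Combine smallest probabilities repeatedly
Resulting codes:
  A: 0 (length 1)
  B: 11 (length 2)
  C: 10 (length 2)
Average length = Σ p(s) × length(s) = 1.5152 bits


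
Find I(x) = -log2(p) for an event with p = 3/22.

Information content I(x) = -log₂(p(x))
I = -log₂(3/22) = -log₂(0.1364)
I = 2.8745 bits


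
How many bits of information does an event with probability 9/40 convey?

Information content I(x) = -log₂(p(x))
I = -log₂(9/40) = -log₂(0.2250)
I = 2.1520 bits


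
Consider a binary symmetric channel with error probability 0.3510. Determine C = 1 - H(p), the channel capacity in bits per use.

For BSC with error probability p:
C = 1 - H(p) where H(p) is binary entropy
H(0.3510) = -0.3510 × log₂(0.3510) - 0.6490 × log₂(0.6490)
H(p) = 0.9350
C = 1 - 0.9350 = 0.0650 bits/use


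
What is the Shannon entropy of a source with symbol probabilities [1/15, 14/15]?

H(X) = -Σ p(x) log₂ p(x)
  -1/15 × log₂(1/15) = 0.2605
  -14/15 × log₂(14/15) = 0.0929
H(X) = 0.3534 bits


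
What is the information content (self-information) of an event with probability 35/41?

Information content I(x) = -log₂(p(x))
I = -log₂(35/41) = -log₂(0.8537)
I = 0.2283 bits


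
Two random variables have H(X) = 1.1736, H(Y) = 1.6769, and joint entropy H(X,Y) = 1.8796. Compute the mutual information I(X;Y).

I(X;Y) = H(X) + H(Y) - H(X,Y)
I(X;Y) = 1.1736 + 1.6769 - 1.8796 = 0.9709 bits


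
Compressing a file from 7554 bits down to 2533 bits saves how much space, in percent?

Space savings = (1 - Compressed/Original) × 100%
= (1 - 2533/7554) × 100%
= 66.47%


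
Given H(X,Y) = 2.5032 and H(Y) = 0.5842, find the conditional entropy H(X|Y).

Chain rule: H(X,Y) = H(X|Y) + H(Y)
H(X|Y) = H(X,Y) - H(Y) = 2.5032 - 0.5842 = 1.919 bits


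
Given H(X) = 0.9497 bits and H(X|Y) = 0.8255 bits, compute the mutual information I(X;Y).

I(X;Y) = H(X) - H(X|Y)
I(X;Y) = 0.9497 - 0.8255 = 0.1242 bits


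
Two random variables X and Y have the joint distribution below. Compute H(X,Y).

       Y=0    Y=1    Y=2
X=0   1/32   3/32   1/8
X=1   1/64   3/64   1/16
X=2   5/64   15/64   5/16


H(X,Y) = -Σ p(x,y) log₂ p(x,y)
  p(0,0)=1/32: -0.0312 × log₂(0.0312) = 0.1562
  p(0,1)=3/32: -0.0938 × log₂(0.0938) = 0.3202
  p(0,2)=1/8: -0.1250 × log₂(0.1250) = 0.3750
  p(1,0)=1/64: -0.0156 × log₂(0.0156) = 0.0938
  p(1,1)=3/64: -0.0469 × log₂(0.0469) = 0.2070
  p(1,2)=1/16: -0.0625 × log₂(0.0625) = 0.2500
  p(2,0)=5/64: -0.0781 × log₂(0.0781) = 0.2873
  p(2,1)=15/64: -0.2344 × log₂(0.2344) = 0.4906
  p(2,2)=5/16: -0.3125 × log₂(0.3125) = 0.5244
H(X,Y) = 2.7044 bits


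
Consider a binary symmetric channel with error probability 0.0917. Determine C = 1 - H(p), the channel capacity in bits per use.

For BSC with error probability p:
C = 1 - H(p) where H(p) is binary entropy
H(0.0917) = -0.0917 × log₂(0.0917) - 0.9083 × log₂(0.9083)
H(p) = 0.4421
C = 1 - 0.4421 = 0.5579 bits/use


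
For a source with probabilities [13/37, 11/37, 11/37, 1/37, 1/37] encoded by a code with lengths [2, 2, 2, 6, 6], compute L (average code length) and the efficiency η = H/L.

Average length L = Σ p_i × l_i = 2.2162 bits
Entropy H = 1.8523 bits
Efficiency η = H/L × 100% = 83.58%


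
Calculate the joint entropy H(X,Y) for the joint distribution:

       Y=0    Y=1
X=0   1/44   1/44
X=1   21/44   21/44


H(X,Y) = -Σ p(x,y) log₂ p(x,y)
  p(0,0)=1/44: -0.0227 × log₂(0.0227) = 0.1241
  p(0,1)=1/44: -0.0227 × log₂(0.0227) = 0.1241
  p(1,0)=21/44: -0.4773 × log₂(0.4773) = 0.5093
  p(1,1)=21/44: -0.4773 × log₂(0.4773) = 0.5093
H(X,Y) = 1.2668 bits


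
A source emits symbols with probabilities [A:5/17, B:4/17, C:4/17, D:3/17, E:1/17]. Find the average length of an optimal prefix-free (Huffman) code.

Huffman tree construction:
Combine smallest probabilities repeatedly
Resulting codes:
  A: 11 (length 2)
  B: 00 (length 2)
  C: 01 (length 2)
  D: 101 (length 3)
  E: 100 (length 3)
Average length = Σ p(s) × length(s) = 2.2353 bits


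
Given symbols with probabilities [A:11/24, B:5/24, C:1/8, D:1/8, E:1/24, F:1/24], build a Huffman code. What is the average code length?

Huffman tree construction:
Combine smallest probabilities repeatedly
Resulting codes:
  A: 0 (length 1)
  B: 111 (length 3)
  C: 101 (length 3)
  D: 110 (length 3)
  E: 1000 (length 4)
  F: 1001 (length 4)
Average length = Σ p(s) × length(s) = 2.1667 bits


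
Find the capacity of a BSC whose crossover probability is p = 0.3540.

For BSC with error probability p:
C = 1 - H(p) where H(p) is binary entropy
H(0.3540) = -0.3540 × log₂(0.3540) - 0.6460 × log₂(0.6460)
H(p) = 0.9376
C = 1 - 0.9376 = 0.0624 bits/use


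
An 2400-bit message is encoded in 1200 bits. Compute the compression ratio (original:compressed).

Compression ratio = Original / Compressed
= 2400 / 1200 = 2.00:1


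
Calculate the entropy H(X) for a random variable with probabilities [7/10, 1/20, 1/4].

H(X) = -Σ p(x) log₂ p(x)
  -7/10 × log₂(7/10) = 0.3602
  -1/20 × log₂(1/20) = 0.2161
  -1/4 × log₂(1/4) = 0.5000
H(X) = 1.0763 bits


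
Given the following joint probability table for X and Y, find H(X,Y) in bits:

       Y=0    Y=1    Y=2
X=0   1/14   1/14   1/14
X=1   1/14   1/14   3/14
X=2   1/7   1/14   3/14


H(X,Y) = -Σ p(x,y) log₂ p(x,y)
  p(0,0)=1/14: -0.0714 × log₂(0.0714) = 0.2720
  p(0,1)=1/14: -0.0714 × log₂(0.0714) = 0.2720
  p(0,2)=1/14: -0.0714 × log₂(0.0714) = 0.2720
  p(1,0)=1/14: -0.0714 × log₂(0.0714) = 0.2720
  p(1,1)=1/14: -0.0714 × log₂(0.0714) = 0.2720
  p(1,2)=3/14: -0.2143 × log₂(0.2143) = 0.4762
  p(2,0)=1/7: -0.1429 × log₂(0.1429) = 0.4011
  p(2,1)=1/14: -0.0714 × log₂(0.0714) = 0.2720
  p(2,2)=3/14: -0.2143 × log₂(0.2143) = 0.4762
H(X,Y) = 2.9852 bits


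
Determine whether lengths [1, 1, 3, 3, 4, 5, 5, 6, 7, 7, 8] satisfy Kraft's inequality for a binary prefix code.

Kraft inequality: Σ 2^(-l_i) ≤ 1 for prefix-free code
Calculating: 2^(-1) + 2^(-1) + 2^(-3) + 2^(-3) + 2^(-4) + 2^(-5) + 2^(-5) + 2^(-6) + 2^(-7) + 2^(-7) + 2^(-8)
= 0.5 + 0.5 + 0.125 + 0.125 + 0.0625 + 0.03125 + 0.03125 + 0.015625 + 0.0078125 + 0.0078125 + 0.00390625
= 1.4102
Since 1.4102 > 1, prefix-free code does not exist


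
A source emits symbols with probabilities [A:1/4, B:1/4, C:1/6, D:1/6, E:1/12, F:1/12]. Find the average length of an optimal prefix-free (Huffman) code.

Huffman tree construction:
Combine smallest probabilities repeatedly
Resulting codes:
  A: 01 (length 2)
  B: 10 (length 2)
  C: 110 (length 3)
  D: 111 (length 3)
  E: 000 (length 3)
  F: 001 (length 3)
Average length = Σ p(s) × length(s) = 2.5000 bits


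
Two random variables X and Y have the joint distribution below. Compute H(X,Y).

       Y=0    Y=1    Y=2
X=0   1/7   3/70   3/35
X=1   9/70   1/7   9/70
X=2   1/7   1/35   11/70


H(X,Y) = -Σ p(x,y) log₂ p(x,y)
  p(0,0)=1/7: -0.1429 × log₂(0.1429) = 0.4011
  p(0,1)=3/70: -0.0429 × log₂(0.0429) = 0.1948
  p(0,2)=3/35: -0.0857 × log₂(0.0857) = 0.3038
  p(1,0)=9/70: -0.1286 × log₂(0.1286) = 0.3805
  p(1,1)=1/7: -0.1429 × log₂(0.1429) = 0.4011
  p(1,2)=9/70: -0.1286 × log₂(0.1286) = 0.3805
  p(2,0)=1/7: -0.1429 × log₂(0.1429) = 0.4011
  p(2,1)=1/35: -0.0286 × log₂(0.0286) = 0.1466
  p(2,2)=11/70: -0.1571 × log₂(0.1571) = 0.4195
H(X,Y) = 3.0288 bits


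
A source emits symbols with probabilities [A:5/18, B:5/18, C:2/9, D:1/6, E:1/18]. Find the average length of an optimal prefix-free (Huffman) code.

Huffman tree construction:
Combine smallest probabilities repeatedly
Resulting codes:
  A: 10 (length 2)
  B: 11 (length 2)
  C: 00 (length 2)
  D: 011 (length 3)
  E: 010 (length 3)
Average length = Σ p(s) × length(s) = 2.2222 bits


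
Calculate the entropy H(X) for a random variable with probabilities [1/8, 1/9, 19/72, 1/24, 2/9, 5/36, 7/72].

H(X) = -Σ p(x) log₂ p(x)
  -1/8 × log₂(1/8) = 0.3750
  -1/9 × log₂(1/9) = 0.3522
  -19/72 × log₂(19/72) = 0.5072
  -1/24 × log₂(1/24) = 0.1910
  -2/9 × log₂(2/9) = 0.4822
  -5/36 × log₂(5/36) = 0.3956
  -7/72 × log₂(7/72) = 0.3269
H(X) = 2.6301 bits


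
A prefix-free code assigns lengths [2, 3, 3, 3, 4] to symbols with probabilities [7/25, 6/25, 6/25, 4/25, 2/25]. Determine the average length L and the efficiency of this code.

Average length L = Σ p_i × l_i = 2.8000 bits
Entropy H = 2.2170 bits
Efficiency η = H/L × 100% = 79.18%


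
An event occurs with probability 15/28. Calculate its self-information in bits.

Information content I(x) = -log₂(p(x))
I = -log₂(15/28) = -log₂(0.5357)
I = 0.9005 bits


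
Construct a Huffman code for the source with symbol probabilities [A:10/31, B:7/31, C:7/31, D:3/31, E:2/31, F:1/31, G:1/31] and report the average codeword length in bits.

Huffman tree construction:
Combine smallest probabilities repeatedly
Resulting codes:
  A: 11 (length 2)
  B: 00 (length 2)
  C: 01 (length 2)
  D: 100 (length 3)
  E: 1010 (length 4)
  F: 10110 (length 5)
  G: 10111 (length 5)
Average length = Σ p(s) × length(s) = 2.4194 bits


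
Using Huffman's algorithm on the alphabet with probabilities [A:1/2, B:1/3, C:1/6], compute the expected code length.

Huffman tree construction:
Combine smallest probabilities repeatedly
Resulting codes:
  A: 0 (length 1)
  B: 11 (length 2)
  C: 10 (length 2)
Average length = Σ p(s) × length(s) = 1.5000 bits


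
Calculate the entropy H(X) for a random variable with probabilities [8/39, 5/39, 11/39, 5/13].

H(X) = -Σ p(x) log₂ p(x)
  -8/39 × log₂(8/39) = 0.4688
  -5/39 × log₂(5/39) = 0.3799
  -11/39 × log₂(11/39) = 0.5150
  -5/13 × log₂(5/13) = 0.5302
H(X) = 1.8939 bits


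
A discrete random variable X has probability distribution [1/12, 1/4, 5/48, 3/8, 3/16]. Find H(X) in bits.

H(X) = -Σ p(x) log₂ p(x)
  -1/12 × log₂(1/12) = 0.2987
  -1/4 × log₂(1/4) = 0.5000
  -5/48 × log₂(5/48) = 0.3399
  -3/8 × log₂(3/8) = 0.5306
  -3/16 × log₂(3/16) = 0.4528
H(X) = 2.1221 bits


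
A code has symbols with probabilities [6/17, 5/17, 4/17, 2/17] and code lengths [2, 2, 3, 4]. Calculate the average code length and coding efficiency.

Average length L = Σ p_i × l_i = 2.4706 bits
Entropy H = 1.9040 bits
Efficiency η = H/L × 100% = 77.07%


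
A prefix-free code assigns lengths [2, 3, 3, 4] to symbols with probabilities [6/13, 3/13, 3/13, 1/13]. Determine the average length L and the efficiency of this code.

Average length L = Σ p_i × l_i = 2.6154 bits
Entropy H = 1.7759 bits
Efficiency η = H/L × 100% = 67.90%


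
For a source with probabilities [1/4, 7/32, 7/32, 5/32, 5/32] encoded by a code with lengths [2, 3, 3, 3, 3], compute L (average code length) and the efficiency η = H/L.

Average length L = Σ p_i × l_i = 2.7500 bits
Entropy H = 2.2962 bits
Efficiency η = H/L × 100% = 83.50%


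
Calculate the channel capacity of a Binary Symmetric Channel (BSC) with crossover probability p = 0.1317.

For BSC with error probability p:
C = 1 - H(p) where H(p) is binary entropy
H(0.1317) = -0.1317 × log₂(0.1317) - 0.8683 × log₂(0.8683)
H(p) = 0.5621
C = 1 - 0.5621 = 0.4379 bits/use


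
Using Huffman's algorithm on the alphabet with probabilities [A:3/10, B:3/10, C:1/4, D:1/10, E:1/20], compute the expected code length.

Huffman tree construction:
Combine smallest probabilities repeatedly
Resulting codes:
  A: 10 (length 2)
  B: 11 (length 2)
  C: 01 (length 2)
  D: 001 (length 3)
  E: 000 (length 3)
Average length = Σ p(s) × length(s) = 2.1500 bits


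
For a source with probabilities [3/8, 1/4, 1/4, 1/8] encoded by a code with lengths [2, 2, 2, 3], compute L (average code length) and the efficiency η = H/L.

Average length L = Σ p_i × l_i = 2.1250 bits
Entropy H = 1.9056 bits
Efficiency η = H/L × 100% = 89.68%


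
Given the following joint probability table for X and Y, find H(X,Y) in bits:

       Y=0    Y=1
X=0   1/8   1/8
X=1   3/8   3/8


H(X,Y) = -Σ p(x,y) log₂ p(x,y)
  p(0,0)=1/8: -0.1250 × log₂(0.1250) = 0.3750
  p(0,1)=1/8: -0.1250 × log₂(0.1250) = 0.3750
  p(1,0)=3/8: -0.3750 × log₂(0.3750) = 0.5306
  p(1,1)=3/8: -0.3750 × log₂(0.3750) = 0.5306
H(X,Y) = 1.8113 bits


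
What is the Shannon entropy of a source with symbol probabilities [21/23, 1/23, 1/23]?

H(X) = -Σ p(x) log₂ p(x)
  -21/23 × log₂(21/23) = 0.1198
  -1/23 × log₂(1/23) = 0.1967
  -1/23 × log₂(1/23) = 0.1967
H(X) = 0.5132 bits


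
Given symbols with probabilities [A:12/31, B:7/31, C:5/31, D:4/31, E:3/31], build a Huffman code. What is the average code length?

Huffman tree construction:
Combine smallest probabilities repeatedly
Resulting codes:
  A: 11 (length 2)
  B: 01 (length 2)
  C: 00 (length 2)
  D: 101 (length 3)
  E: 100 (length 3)
Average length = Σ p(s) × length(s) = 2.2258 bits


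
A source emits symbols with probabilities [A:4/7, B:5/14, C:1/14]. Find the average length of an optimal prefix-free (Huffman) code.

Huffman tree construction:
Combine smallest probabilities repeatedly
Resulting codes:
  A: 1 (length 1)
  B: 01 (length 2)
  C: 00 (length 2)
Average length = Σ p(s) × length(s) = 1.4286 bits


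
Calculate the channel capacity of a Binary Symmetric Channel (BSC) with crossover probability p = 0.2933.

For BSC with error probability p:
C = 1 - H(p) where H(p) is binary entropy
H(0.2933) = -0.2933 × log₂(0.2933) - 0.7067 × log₂(0.7067)
H(p) = 0.8729
C = 1 - 0.8729 = 0.1271 bits/use


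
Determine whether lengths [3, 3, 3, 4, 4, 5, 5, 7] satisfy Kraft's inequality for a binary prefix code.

Kraft inequality: Σ 2^(-l_i) ≤ 1 for prefix-free code
Calculating: 2^(-3) + 2^(-3) + 2^(-3) + 2^(-4) + 2^(-4) + 2^(-5) + 2^(-5) + 2^(-7)
= 0.125 + 0.125 + 0.125 + 0.0625 + 0.0625 + 0.03125 + 0.03125 + 0.0078125
= 0.5703
Since 0.5703 ≤ 1, prefix-free code exists


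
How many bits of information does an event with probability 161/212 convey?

Information content I(x) = -log₂(p(x))
I = -log₂(161/212) = -log₂(0.7594)
I = 0.3970 bits


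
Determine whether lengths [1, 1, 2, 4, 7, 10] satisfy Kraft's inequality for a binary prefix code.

Kraft inequality: Σ 2^(-l_i) ≤ 1 for prefix-free code
Calculating: 2^(-1) + 2^(-1) + 2^(-2) + 2^(-4) + 2^(-7) + 2^(-10)
= 0.5 + 0.5 + 0.25 + 0.0625 + 0.0078125 + 0.0009765625
= 1.3213
Since 1.3213 > 1, prefix-free code does not exist


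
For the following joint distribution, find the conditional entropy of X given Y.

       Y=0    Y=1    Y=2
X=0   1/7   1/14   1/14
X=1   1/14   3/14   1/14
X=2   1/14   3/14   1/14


H(X|Y) = Σ_y p(y) H(X|Y=y)
  p(Y=0) = 2/7, H(X|Y=0) = 1.5000
  p(Y=1) = 1/2, H(X|Y=1) = 1.4488
  p(Y=2) = 3/14, H(X|Y=2) = 1.5850
H(X|Y) = 0.2857×1.5000 + 0.5000×1.4488 + 0.2143×1.5850 = 1.4926 bits


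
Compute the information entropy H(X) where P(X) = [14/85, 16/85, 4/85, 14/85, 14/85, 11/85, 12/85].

H(X) = -Σ p(x) log₂ p(x)
  -14/85 × log₂(14/85) = 0.4286
  -16/85 × log₂(16/85) = 0.4535
  -4/85 × log₂(4/85) = 0.2075
  -14/85 × log₂(14/85) = 0.4286
  -14/85 × log₂(14/85) = 0.4286
  -11/85 × log₂(11/85) = 0.3818
  -12/85 × log₂(12/85) = 0.3987
H(X) = 2.7272 bits


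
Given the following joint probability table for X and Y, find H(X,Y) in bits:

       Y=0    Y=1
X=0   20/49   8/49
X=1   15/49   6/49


H(X,Y) = -Σ p(x,y) log₂ p(x,y)
  p(0,0)=20/49: -0.4082 × log₂(0.4082) = 0.5277
  p(0,1)=8/49: -0.1633 × log₂(0.1633) = 0.4269
  p(1,0)=15/49: -0.3061 × log₂(0.3061) = 0.5228
  p(1,1)=6/49: -0.1224 × log₂(0.1224) = 0.3710
H(X,Y) = 1.8483 bits


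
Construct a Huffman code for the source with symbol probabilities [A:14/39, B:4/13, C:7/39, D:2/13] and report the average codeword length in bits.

Huffman tree construction:
Combine smallest probabilities repeatedly
Resulting codes:
  A: 0 (length 1)
  B: 10 (length 2)
  C: 111 (length 3)
  D: 110 (length 3)
Average length = Σ p(s) × length(s) = 1.9744 bits


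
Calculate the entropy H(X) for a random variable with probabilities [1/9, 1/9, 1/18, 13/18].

H(X) = -Σ p(x) log₂ p(x)
  -1/9 × log₂(1/9) = 0.3522
  -1/9 × log₂(1/9) = 0.3522
  -1/18 × log₂(1/18) = 0.2317
  -13/18 × log₂(13/18) = 0.3391
H(X) = 1.2752 bits


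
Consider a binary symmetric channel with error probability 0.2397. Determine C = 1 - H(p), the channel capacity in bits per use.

For BSC with error probability p:
C = 1 - H(p) where H(p) is binary entropy
H(0.2397) = -0.2397 × log₂(0.2397) - 0.7603 × log₂(0.7603)
H(p) = 0.7945
C = 1 - 0.7945 = 0.2055 bits/use


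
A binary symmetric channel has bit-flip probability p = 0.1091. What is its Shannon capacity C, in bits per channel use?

For BSC with error probability p:
C = 1 - H(p) where H(p) is binary entropy
H(0.1091) = -0.1091 × log₂(0.1091) - 0.8909 × log₂(0.8909)
H(p) = 0.4972
C = 1 - 0.4972 = 0.5028 bits/use


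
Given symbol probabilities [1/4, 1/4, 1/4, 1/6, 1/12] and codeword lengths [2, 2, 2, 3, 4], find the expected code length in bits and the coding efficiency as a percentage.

Average length L = Σ p_i × l_i = 2.3333 bits
Entropy H = 2.2296 bits
Efficiency η = H/L × 100% = 95.55%


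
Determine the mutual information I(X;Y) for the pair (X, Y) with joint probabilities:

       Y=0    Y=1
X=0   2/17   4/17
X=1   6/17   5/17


H(X) = 0.9367, H(Y) = 0.9975, H(X,Y) = 1.9040
I(X;Y) = H(X) + H(Y) - H(X,Y) = 0.0302 bits


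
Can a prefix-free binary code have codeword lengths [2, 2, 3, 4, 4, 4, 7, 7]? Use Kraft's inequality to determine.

Kraft inequality: Σ 2^(-l_i) ≤ 1 for prefix-free code
Calculating: 2^(-2) + 2^(-2) + 2^(-3) + 2^(-4) + 2^(-4) + 2^(-4) + 2^(-7) + 2^(-7)
= 0.25 + 0.25 + 0.125 + 0.0625 + 0.0625 + 0.0625 + 0.0078125 + 0.0078125
= 0.8281
Since 0.8281 ≤ 1, prefix-free code exists


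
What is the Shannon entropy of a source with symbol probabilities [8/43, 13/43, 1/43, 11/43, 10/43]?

H(X) = -Σ p(x) log₂ p(x)
  -8/43 × log₂(8/43) = 0.4514
  -13/43 × log₂(13/43) = 0.5218
  -1/43 × log₂(1/43) = 0.1262
  -11/43 × log₂(11/43) = 0.5031
  -10/43 × log₂(10/43) = 0.4894
H(X) = 2.0919 bits


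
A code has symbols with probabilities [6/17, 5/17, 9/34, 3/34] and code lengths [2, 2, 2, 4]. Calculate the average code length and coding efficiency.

Average length L = Σ p_i × l_i = 2.1765 bits
Entropy H = 1.8662 bits
Efficiency η = H/L × 100% = 85.74%


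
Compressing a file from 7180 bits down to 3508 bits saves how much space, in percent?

Space savings = (1 - Compressed/Original) × 100%
= (1 - 3508/7180) × 100%
= 51.14%


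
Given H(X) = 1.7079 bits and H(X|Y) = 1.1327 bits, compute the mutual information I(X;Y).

I(X;Y) = H(X) - H(X|Y)
I(X;Y) = 1.7079 - 1.1327 = 0.5752 bits


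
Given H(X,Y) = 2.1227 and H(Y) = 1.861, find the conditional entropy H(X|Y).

Chain rule: H(X,Y) = H(X|Y) + H(Y)
H(X|Y) = H(X,Y) - H(Y) = 2.1227 - 1.861 = 0.2617 bits


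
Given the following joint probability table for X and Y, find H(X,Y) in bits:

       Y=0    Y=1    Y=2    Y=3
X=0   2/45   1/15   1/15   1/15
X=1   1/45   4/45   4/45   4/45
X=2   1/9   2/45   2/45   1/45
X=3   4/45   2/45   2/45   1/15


H(X,Y) = -Σ p(x,y) log₂ p(x,y)
  p(0,0)=2/45: -0.0444 × log₂(0.0444) = 0.1996
  p(0,1)=1/15: -0.0667 × log₂(0.0667) = 0.2605
  p(0,2)=1/15: -0.0667 × log₂(0.0667) = 0.2605
  p(0,3)=1/15: -0.0667 × log₂(0.0667) = 0.2605
  p(1,0)=1/45: -0.0222 × log₂(0.0222) = 0.1220
  p(1,1)=4/45: -0.0889 × log₂(0.0889) = 0.3104
  p(1,2)=4/45: -0.0889 × log₂(0.0889) = 0.3104
  p(1,3)=4/45: -0.0889 × log₂(0.0889) = 0.3104
  p(2,0)=1/9: -0.1111 × log₂(0.1111) = 0.3522
  p(2,1)=2/45: -0.0444 × log₂(0.0444) = 0.1996
  p(2,2)=2/45: -0.0444 × log₂(0.0444) = 0.1996
  p(2,3)=1/45: -0.0222 × log₂(0.0222) = 0.1220
  p(3,0)=4/45: -0.0889 × log₂(0.0889) = 0.3104
  p(3,1)=2/45: -0.0444 × log₂(0.0444) = 0.1996
  p(3,2)=2/45: -0.0444 × log₂(0.0444) = 0.1996
  p(3,3)=1/15: -0.0667 × log₂(0.0667) = 0.2605
H(X,Y) = 3.8779 bits


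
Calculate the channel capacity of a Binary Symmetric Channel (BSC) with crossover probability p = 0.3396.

For BSC with error probability p:
C = 1 - H(p) where H(p) is binary entropy
H(0.3396) = -0.3396 × log₂(0.3396) - 0.6604 × log₂(0.6604)
H(p) = 0.9244
C = 1 - 0.9244 = 0.0756 bits/use


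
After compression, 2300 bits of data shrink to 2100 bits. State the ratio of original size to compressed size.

Compression ratio = Original / Compressed
= 2300 / 2100 = 1.10:1


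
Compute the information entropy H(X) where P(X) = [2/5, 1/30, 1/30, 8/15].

H(X) = -Σ p(x) log₂ p(x)
  -2/5 × log₂(2/5) = 0.5288
  -1/30 × log₂(1/30) = 0.1636
  -1/30 × log₂(1/30) = 0.1636
  -8/15 × log₂(8/15) = 0.4837
H(X) = 1.3396 bits


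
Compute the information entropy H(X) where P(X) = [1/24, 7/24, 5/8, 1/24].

H(X) = -Σ p(x) log₂ p(x)
  -1/24 × log₂(1/24) = 0.1910
  -7/24 × log₂(7/24) = 0.5185
  -5/8 × log₂(5/8) = 0.4238
  -1/24 × log₂(1/24) = 0.1910
H(X) = 1.3243 bits


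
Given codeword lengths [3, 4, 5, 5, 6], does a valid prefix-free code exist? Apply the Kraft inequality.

Kraft inequality: Σ 2^(-l_i) ≤ 1 for prefix-free code
Calculating: 2^(-3) + 2^(-4) + 2^(-5) + 2^(-5) + 2^(-6)
= 0.125 + 0.0625 + 0.03125 + 0.03125 + 0.015625
= 0.2656
Since 0.2656 ≤ 1, prefix-free code exists


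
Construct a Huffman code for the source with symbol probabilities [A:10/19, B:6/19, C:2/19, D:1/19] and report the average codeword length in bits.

Huffman tree construction:
Combine smallest probabilities repeatedly
Resulting codes:
  A: 1 (length 1)
  B: 01 (length 2)
  C: 001 (length 3)
  D: 000 (length 3)
Average length = Σ p(s) × length(s) = 1.6316 bits


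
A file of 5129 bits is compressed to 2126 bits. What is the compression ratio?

Compression ratio = Original / Compressed
= 5129 / 2126 = 2.41:1


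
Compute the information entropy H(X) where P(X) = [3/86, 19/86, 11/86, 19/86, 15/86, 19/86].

H(X) = -Σ p(x) log₂ p(x)
  -3/86 × log₂(3/86) = 0.1689
  -19/86 × log₂(19/86) = 0.4813
  -11/86 × log₂(11/86) = 0.3795
  -19/86 × log₂(19/86) = 0.4813
  -15/86 × log₂(15/86) = 0.4394
  -19/86 × log₂(19/86) = 0.4813
H(X) = 2.4316 bits


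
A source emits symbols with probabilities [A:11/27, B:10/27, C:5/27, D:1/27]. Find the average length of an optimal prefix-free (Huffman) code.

Huffman tree construction:
Combine smallest probabilities repeatedly
Resulting codes:
  A: 0 (length 1)
  B: 11 (length 2)
  C: 101 (length 3)
  D: 100 (length 3)
Average length = Σ p(s) × length(s) = 1.8148 bits


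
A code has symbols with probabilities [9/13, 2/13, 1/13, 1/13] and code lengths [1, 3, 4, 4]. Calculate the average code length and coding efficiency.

Average length L = Σ p_i × l_i = 1.7692 bits
Entropy H = 1.3520 bits
Efficiency η = H/L × 100% = 76.42%


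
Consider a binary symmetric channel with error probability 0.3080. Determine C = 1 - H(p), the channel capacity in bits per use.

For BSC with error probability p:
C = 1 - H(p) where H(p) is binary entropy
H(0.3080) = -0.3080 × log₂(0.3080) - 0.6920 × log₂(0.6920)
H(p) = 0.8909
C = 1 - 0.8909 = 0.1091 bits/use


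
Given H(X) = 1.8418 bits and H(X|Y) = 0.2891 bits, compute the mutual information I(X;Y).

I(X;Y) = H(X) - H(X|Y)
I(X;Y) = 1.8418 - 0.2891 = 1.5527 bits


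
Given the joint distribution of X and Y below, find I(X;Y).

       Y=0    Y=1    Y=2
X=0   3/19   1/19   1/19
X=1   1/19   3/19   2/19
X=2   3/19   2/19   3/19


H(X) = 1.5574, H(Y) = 1.5810, H(X,Y) = 3.0364
I(X;Y) = H(X) + H(Y) - H(X,Y) = 0.1021 bits


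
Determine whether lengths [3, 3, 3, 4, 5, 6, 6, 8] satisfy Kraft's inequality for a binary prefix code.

Kraft inequality: Σ 2^(-l_i) ≤ 1 for prefix-free code
Calculating: 2^(-3) + 2^(-3) + 2^(-3) + 2^(-4) + 2^(-5) + 2^(-6) + 2^(-6) + 2^(-8)
= 0.125 + 0.125 + 0.125 + 0.0625 + 0.03125 + 0.015625 + 0.015625 + 0.00390625
= 0.5039
Since 0.5039 ≤ 1, prefix-free code exists


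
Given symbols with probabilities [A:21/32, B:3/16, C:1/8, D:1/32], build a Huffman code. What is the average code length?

Huffman tree construction:
Combine smallest probabilities repeatedly
Resulting codes:
  A: 1 (length 1)
  B: 01 (length 2)
  C: 001 (length 3)
  D: 000 (length 3)
Average length = Σ p(s) × length(s) = 1.5000 bits


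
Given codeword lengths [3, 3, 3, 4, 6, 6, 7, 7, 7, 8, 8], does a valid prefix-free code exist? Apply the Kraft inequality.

Kraft inequality: Σ 2^(-l_i) ≤ 1 for prefix-free code
Calculating: 2^(-3) + 2^(-3) + 2^(-3) + 2^(-4) + 2^(-6) + 2^(-6) + 2^(-7) + 2^(-7) + 2^(-7) + 2^(-8) + 2^(-8)
= 0.125 + 0.125 + 0.125 + 0.0625 + 0.015625 + 0.015625 + 0.0078125 + 0.0078125 + 0.0078125 + 0.00390625 + 0.00390625
= 0.5000
Since 0.5000 ≤ 1, prefix-free code exists


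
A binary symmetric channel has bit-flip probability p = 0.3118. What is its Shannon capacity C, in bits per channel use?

For BSC with error probability p:
C = 1 - H(p) where H(p) is binary entropy
H(0.3118) = -0.3118 × log₂(0.3118) - 0.6882 × log₂(0.6882)
H(p) = 0.8952
C = 1 - 0.8952 = 0.1048 bits/use


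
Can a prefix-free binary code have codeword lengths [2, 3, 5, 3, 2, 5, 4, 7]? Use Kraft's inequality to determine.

Kraft inequality: Σ 2^(-l_i) ≤ 1 for prefix-free code
Calculating: 2^(-2) + 2^(-3) + 2^(-5) + 2^(-3) + 2^(-2) + 2^(-5) + 2^(-4) + 2^(-7)
= 0.25 + 0.125 + 0.03125 + 0.125 + 0.25 + 0.03125 + 0.0625 + 0.0078125
= 0.8828
Since 0.8828 ≤ 1, prefix-free code exists
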